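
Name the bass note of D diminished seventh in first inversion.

F

D diminished seventh is D–F–Ab–Cb. First inversion places the third in the bass: F.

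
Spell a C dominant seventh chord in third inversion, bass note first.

C dominant seventh is C–E–G–Bb. Third inversion puts the seventh (Bb) in the bass, with the remaining tones above: Bb, C, E, G.

Bb, C, E, G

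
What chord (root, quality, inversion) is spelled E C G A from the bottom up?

A minor seventh, second inversion

Reducing to letter names: E, C, G, A. These stack in thirds as A–C–E–G — an A minor seventh chord.
E is the fifth of A minor seventh; fifth in the bass means second inversion (figured bass 4/3).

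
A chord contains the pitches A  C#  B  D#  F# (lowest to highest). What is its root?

B

Reordering A, C#, B, D#, F# into stacked thirds gives B–D#–F#–A–C#; the bottom of that stack, B, is the root.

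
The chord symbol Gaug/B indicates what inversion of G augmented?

Gaug/B means G augmented with B in the bass. B is the third of G augmented (G–B–D#), so this is first inversion.

first inversion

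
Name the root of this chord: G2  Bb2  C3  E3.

C

The distinct letter names are G, Bb, C, E. Arranged as a stack of thirds they read C–E–G–Bb, so C is the root (a C dominant seventh chord).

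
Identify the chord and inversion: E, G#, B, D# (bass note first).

E major seventh, root position

The pitch classes E, G#, B, D# arrange in thirds as E–G#–B–D#: an E major seventh chord.
E is the root of E major seventh; root in the bass means root position (figured bass 7).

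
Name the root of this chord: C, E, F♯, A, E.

C, E, F#, A are the tones of an F# half-diminished seventh chord (F#–A–C–E), making F# the root.

F#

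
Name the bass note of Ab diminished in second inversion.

Ebb

In second inversion the fifth is lowest. For Ab diminished (Ab–Cb–Ebb) that is Ebb.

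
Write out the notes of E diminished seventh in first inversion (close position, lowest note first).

G, Bb, Db, E

Spelling E diminished seventh: E–G–Bb–Db. In first inversion the third is bass, giving G, Bb, Db, E from the bottom.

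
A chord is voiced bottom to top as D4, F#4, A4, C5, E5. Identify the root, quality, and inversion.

D dominant ninth, root position

Reducing to letter names: D, F#, A, C, E. These stack in thirds as D–F#–A–C–E — a D dominant ninth chord.
The lowest note is D, the root of the chord, so this is root position.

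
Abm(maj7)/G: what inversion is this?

third inversion

Abm(maj7)/G means Ab minor-major seventh with G in the bass. G is the seventh of Ab minor-major seventh (Ab–Cb–Eb–G), so this is third inversion.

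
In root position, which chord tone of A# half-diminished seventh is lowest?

A#

The root of A# half-diminished seventh (A#–C#–E–G#) is A#; that is the bass in root position.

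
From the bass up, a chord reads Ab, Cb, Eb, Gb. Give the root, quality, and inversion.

Ab minor seventh, root position

The distinct note names are Ab, Cb, Eb, Gb. Stacked in thirds they read Ab–Cb–Eb–Gb, which is a minor seventh chord on Ab.
The lowest note is Ab, the root of the chord, so this is root position (figured bass 7).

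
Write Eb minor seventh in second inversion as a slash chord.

Second inversion of Eb minor seventh has the fifth (Bb) in the bass. As a slash chord: Ebm7/Bb.

Ebm7/Bb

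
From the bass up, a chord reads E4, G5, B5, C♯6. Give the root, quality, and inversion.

C# half-diminished seventh, first inversion

Reducing to letter names: E, G, B, C#. These stack in thirds as C#–E–G–B — a C# half-diminished seventh chord.
The lowest note is E, the third of the chord, so this is first inversion (figured bass 6/5).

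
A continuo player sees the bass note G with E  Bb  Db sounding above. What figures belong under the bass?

The notes G, E, Bb, Db stack in thirds as E–G–Bb–Db — an E diminished seventh chord. The bass G is the third, so this is first inversion: figured 6/5.

6/5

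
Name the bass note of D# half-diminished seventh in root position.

D#

In root position the root is lowest. For D# half-diminished seventh (D#–F#–A–C#) that is D#.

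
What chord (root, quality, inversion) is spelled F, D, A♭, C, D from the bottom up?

Reducing to letter names: F, D, Ab, C. These stack in thirds as D–F–Ab–C — a D half-diminished seventh chord.
The lowest note is F, the third of the chord, so this is first inversion (figured bass 6/5).

D half-diminished seventh, first inversion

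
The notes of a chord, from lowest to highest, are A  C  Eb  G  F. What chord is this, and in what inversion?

F dominant ninth, first inversion

Reducing to letter names: A, C, Eb, G, F. These stack in thirds as F–A–C–Eb–G — an F dominant ninth chord.
With the third (A) in the bass, the chord is in first inversion.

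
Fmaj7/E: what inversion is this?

Fmaj7/E means F major seventh with E in the bass. E is the seventh of F major seventh (F–A–C–E), so this is third inversion.

third inversion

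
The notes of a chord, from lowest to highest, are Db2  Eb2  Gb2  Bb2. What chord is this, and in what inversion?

Eb minor seventh, third inversion

Reducing to letter names: Db, Eb, Gb, Bb. These stack in thirds as Eb–Gb–Bb–Db — an Eb minor seventh chord.
With the seventh (Db) in the bass, the chord is in third inversion (figured bass 4/2).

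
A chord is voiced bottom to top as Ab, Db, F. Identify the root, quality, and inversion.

Db major, second inversion

The pitch classes Ab, Db, F arrange in thirds as Db–F–Ab: a Db major triad.
Ab is the fifth of Db major; fifth in the bass means second inversion (figured bass 6/4).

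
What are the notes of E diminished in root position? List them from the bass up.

The chord tones are E–G–Bb. With the root (E) lowest for root position: E, G, Bb.

E, G, Bb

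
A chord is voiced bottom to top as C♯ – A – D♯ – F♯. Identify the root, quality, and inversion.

D# half-diminished seventh, third inversion

Reducing to letter names: C#, A, D#, F#. These stack in thirds as D#–F#–A–C# — a D# half-diminished seventh chord.
C# is the seventh of D# half-diminished seventh; seventh in the bass means third inversion (figured bass 4/2).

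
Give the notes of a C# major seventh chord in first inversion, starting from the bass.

E#, G#, B#, C#

C# major seventh is C#–E#–G#–B#. First inversion puts the third (E#) in the bass, with the remaining tones above: E#, G#, B#, C#.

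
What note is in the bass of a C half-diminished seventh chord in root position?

In root position the root is lowest. For C half-diminished seventh (C–Eb–Gb–Bb) that is C.

C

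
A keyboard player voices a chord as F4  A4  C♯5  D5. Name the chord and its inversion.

D minor-major seventh, first inversion

The pitch classes F, A, C#, D arrange in thirds as D–F–A–C#: a D minor-major seventh chord.
F is the third of D minor-major seventh; third in the bass means first inversion (figured bass 6/5).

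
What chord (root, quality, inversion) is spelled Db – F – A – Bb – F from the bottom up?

Reducing to letter names: Db, F, A, Bb. These stack in thirds as Bb–Db–F–A — a Bb minor-major seventh chord.
With the third (Db) in the bass, the chord is in first inversion (figured bass 6/5).

Bb minor-major seventh, first inversion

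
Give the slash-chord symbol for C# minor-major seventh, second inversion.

Second inversion of C# minor-major seventh has the fifth (G#) in the bass. As a slash chord: C#m(maj7)/G#.

C#m(maj7)/G#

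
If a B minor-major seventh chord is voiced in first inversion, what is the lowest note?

In first inversion the third is lowest. For B minor-major seventh (B–D–F#–A#) that is D.

D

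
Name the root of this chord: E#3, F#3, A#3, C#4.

E#, F#, A#, C# are the tones of an F# major seventh chord (F#–A#–C#–E#), making F# the root.

F#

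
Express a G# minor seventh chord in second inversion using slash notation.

Second inversion of G# minor seventh has the fifth (D#) in the bass. As a slash chord: G#m7/D#.

G#m7/D#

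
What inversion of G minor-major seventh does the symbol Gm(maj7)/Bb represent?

Gm(maj7)/Bb means G minor-major seventh with Bb in the bass. Bb is the third of G minor-major seventh (G–Bb–D–F#), so this is first inversion.

first inversion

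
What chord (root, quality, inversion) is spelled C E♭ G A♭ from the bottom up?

Reducing to letter names: C, Eb, G, Ab. These stack in thirds as Ab–C–Eb–G — an Ab major seventh chord.
The lowest note is C, the third of the chord, so this is first inversion (figured bass 6/5).

Ab major seventh, first inversion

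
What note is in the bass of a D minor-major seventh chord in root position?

D

D minor-major seventh is D–F–A–C#. Root position places the root in the bass: D.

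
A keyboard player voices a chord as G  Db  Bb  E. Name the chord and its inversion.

E diminished seventh, first inversion

Reducing to letter names: G, Db, Bb, E. These stack in thirds as E–G–Bb–Db — an E diminished seventh chord.
G is the third of E diminished seventh; third in the bass means first inversion (figured bass 6/5).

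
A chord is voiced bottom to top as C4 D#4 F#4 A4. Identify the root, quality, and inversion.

D# diminished seventh, third inversion

The distinct note names are C, D#, F#, A. Stacked in thirds they read D#–F#–A–C, which is a diminished seventh chord on D#.
The lowest note is C, the seventh of the chord, so this is third inversion (figured bass 4/2).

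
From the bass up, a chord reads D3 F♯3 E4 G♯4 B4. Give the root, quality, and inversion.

E dominant ninth, third inversion

The pitch classes D, F#, E, G#, B arrange in thirds as E–G#–B–D–F#: an E dominant ninth chord.
With the seventh (D) in the bass, the chord is in third inversion.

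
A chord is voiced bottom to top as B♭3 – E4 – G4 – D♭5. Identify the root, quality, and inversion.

E diminished seventh, second inversion

The distinct note names are Bb, E, G, Db. Stacked in thirds they read E–G–Bb–Db, which is a diminished seventh chord on E.
With the fifth (Bb) in the bass, the chord is in second inversion (figured bass 4/3).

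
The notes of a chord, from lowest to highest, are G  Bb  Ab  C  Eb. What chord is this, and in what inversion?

The distinct note names are G, Bb, Ab, C, Eb. Stacked in thirds they read Ab–C–Eb–G–Bb, which is a major ninth chord on Ab.
The lowest note is G, the seventh of the chord, so this is third inversion.

Ab major ninth, third inversion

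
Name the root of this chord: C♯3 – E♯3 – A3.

A

The distinct letter names are C#, E#, A. Arranged as a stack of thirds they read A–C#–E#, so A is the root (an A augmented triad).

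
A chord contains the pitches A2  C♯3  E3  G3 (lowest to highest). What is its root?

A, C#, E, G are the tones of an A dominant seventh chord (A–C#–E–G), making A the root.

A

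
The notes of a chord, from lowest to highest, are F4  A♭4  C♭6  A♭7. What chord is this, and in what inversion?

F diminished, root position

The distinct note names are F, Ab, Cb. Stacked in thirds they read F–Ab–Cb, which is a diminished triad on F.
The lowest note is F, the root of the chord, so this is root position (figured bass 5/3).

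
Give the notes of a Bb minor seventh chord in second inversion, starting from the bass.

F, Ab, Bb, Db

Spelling Bb minor seventh: Bb–Db–F–Ab. In second inversion the fifth is bass, giving F, Ab, Bb, Db from the bottom.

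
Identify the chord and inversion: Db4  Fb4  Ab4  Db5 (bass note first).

Db minor, root position

Reducing to letter names: Db, Fb, Ab. These stack in thirds as Db–Fb–Ab — a Db minor triad.
The lowest note is Db, the root of the chord, so this is root position (figured bass 5/3).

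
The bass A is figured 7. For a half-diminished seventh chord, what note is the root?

A

The figures 7 mean the root of the chord is in the bass. If A is the root of a half-diminished seventh chord, the root is A (chord tones A–C–Eb–G).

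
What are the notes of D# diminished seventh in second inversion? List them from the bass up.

The chord tones are D#–F#–A–C. With the fifth (A) lowest for second inversion: A, C, D#, F#.

A, C, D#, F#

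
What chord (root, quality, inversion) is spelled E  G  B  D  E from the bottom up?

The pitch classes E, G, B, D arrange in thirds as E–G–B–D: an E minor seventh chord.
E is the root of E minor seventh; root in the bass means root position (figured bass 7).

E minor seventh, root position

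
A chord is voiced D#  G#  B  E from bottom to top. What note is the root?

E

Reordering D#, G#, B, E into stacked thirds gives E–G#–B–D#; the bottom of that stack, E, is the root.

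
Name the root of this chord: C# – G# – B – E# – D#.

Reordering C#, G#, B, E#, D# into stacked thirds gives C#–E#–G#–B–D#; the bottom of that stack, C#, is the root.

C#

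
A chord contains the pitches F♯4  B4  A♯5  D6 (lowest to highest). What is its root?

Reordering F#, B, A#, D into stacked thirds gives B–D–F#–A#; the bottom of that stack, B, is the root.

B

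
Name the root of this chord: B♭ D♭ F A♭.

The distinct letter names are Bb, Db, F, Ab. Arranged as a stack of thirds they read Bb–Db–F–Ab, so Bb is the root (a Bb minor seventh chord).

Bb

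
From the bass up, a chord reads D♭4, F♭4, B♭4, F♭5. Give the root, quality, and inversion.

Reducing to letter names: Db, Fb, Bb. These stack in thirds as Bb–Db–Fb — a Bb diminished triad.
With the third (Db) in the bass, the chord is in first inversion (figured bass 6).

Bb diminished, first inversion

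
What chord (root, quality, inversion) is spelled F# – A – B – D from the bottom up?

B minor seventh, second inversion

Reducing to letter names: F#, A, B, D. These stack in thirds as B–D–F#–A — a B minor seventh chord.
F# is the fifth of B minor seventh; fifth in the bass means second inversion (figured bass 4/3).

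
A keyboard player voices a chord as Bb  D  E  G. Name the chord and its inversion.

E half-diminished seventh, second inversion

The pitch classes Bb, D, E, G arrange in thirds as E–G–Bb–D: an E half-diminished seventh chord.
The lowest note is Bb, the fifth of the chord, so this is second inversion (figured bass 4/3).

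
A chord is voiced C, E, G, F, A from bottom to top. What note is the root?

The distinct letter names are C, E, G, F, A. Arranged as a stack of thirds they read F–A–C–E–G, so F is the root (an F major ninth chord).

F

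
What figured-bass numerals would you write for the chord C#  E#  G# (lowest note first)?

5/3

The notes C#, E#, G# stack in thirds as C#–E#–G# — a C# major triad. The bass C# is the root, so this is root position: figured 5/3.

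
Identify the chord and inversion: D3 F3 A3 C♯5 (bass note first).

D minor-major seventh, root position

The distinct note names are D, F, A, C#. Stacked in thirds they read D–F–A–C#, which is a minor-major seventh chord on D.
The lowest note is D, the root of the chord, so this is root position (figured bass 7).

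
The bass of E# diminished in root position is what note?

E#

E# diminished is E#–G#–B. Root position places the root in the bass: E#.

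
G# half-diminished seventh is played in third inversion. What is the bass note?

In third inversion the seventh is lowest. For G# half-diminished seventh (G#–B–D–F#) that is F#.

F#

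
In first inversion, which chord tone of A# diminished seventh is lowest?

A# diminished seventh is A#–C#–E–G. First inversion places the third in the bass: C#.

C#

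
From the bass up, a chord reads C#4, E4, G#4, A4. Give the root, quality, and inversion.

A major seventh, first inversion

The pitch classes C#, E, G#, A arrange in thirds as A–C#–E–G#: an A major seventh chord.
The lowest note is C#, the third of the chord, so this is first inversion (figured bass 6/5).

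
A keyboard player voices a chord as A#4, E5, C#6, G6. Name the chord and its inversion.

A# diminished seventh, root position

The distinct note names are A#, E, C#, G. Stacked in thirds they read A#–C#–E–G, which is a diminished seventh chord on A#.
The lowest note is A#, the root of the chord, so this is root position (figured bass 7).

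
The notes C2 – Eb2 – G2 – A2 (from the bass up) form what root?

A

C, Eb, G, A are the tones of an A half-diminished seventh chord (A–C–Eb–G), making A the root.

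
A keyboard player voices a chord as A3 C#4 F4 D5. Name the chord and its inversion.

The distinct note names are A, C#, F, D. Stacked in thirds they read D–F–A–C#, which is a minor-major seventh chord on D.
With the fifth (A) in the bass, the chord is in second inversion (figured bass 4/3).

D minor-major seventh, second inversion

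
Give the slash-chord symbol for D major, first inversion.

D/F#

First inversion of D major has the third (F#) in the bass. As a slash chord: D/F#.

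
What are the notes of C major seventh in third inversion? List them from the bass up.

B, C, E, G

C major seventh is C–E–G–B. Third inversion puts the seventh (B) in the bass, with the remaining tones above: B, C, E, G.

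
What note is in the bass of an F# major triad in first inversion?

The third of F# major (F#–A#–C#) is A#; that is the bass in first inversion.

A#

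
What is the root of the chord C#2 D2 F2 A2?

C#, D, F, A are the tones of a D minor-major seventh chord (D–F–A–C#), making D the root.

D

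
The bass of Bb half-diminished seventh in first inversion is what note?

Db

The third of Bb half-diminished seventh (Bb–Db–Fb–Ab) is Db; that is the bass in first inversion.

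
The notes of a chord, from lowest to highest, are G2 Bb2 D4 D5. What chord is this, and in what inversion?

G minor, root position

The pitch classes G, Bb, D arrange in thirds as G–Bb–D: a G minor triad.
With the root (G) in the bass, the chord is in root position (figured bass 5/3).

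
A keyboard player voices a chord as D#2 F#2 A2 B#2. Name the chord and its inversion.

B# diminished seventh, first inversion

Reducing to letter names: D#, F#, A, B#. These stack in thirds as B#–D#–F#–A — a B# diminished seventh chord.
With the third (D#) in the bass, the chord is in first inversion (figured bass 6/5).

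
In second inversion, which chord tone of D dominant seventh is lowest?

A

D dominant seventh is D–F#–A–C. Second inversion places the fifth in the bass: A.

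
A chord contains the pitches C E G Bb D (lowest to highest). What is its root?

The distinct letter names are C, E, G, Bb, D. Arranged as a stack of thirds they read C–E–G–Bb–D, so C is the root (a C dominant ninth chord).

C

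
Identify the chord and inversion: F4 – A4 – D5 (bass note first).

Reducing to letter names: F, A, D. These stack in thirds as D–F–A — a D minor triad.
F is the third of D minor; third in the bass means first inversion (figured bass 6).

D minor, first inversion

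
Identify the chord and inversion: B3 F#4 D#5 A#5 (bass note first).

The distinct note names are B, F#, D#, A#. Stacked in thirds they read B–D#–F#–A#, which is a major seventh chord on B.
With the root (B) in the bass, the chord is in root position (figured bass 7).

B major seventh, root position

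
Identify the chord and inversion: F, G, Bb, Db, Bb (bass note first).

G half-diminished seventh, third inversion

The pitch classes F, G, Bb, Db arrange in thirds as G–Bb–Db–F: a G half-diminished seventh chord.
The lowest note is F, the seventh of the chord, so this is third inversion (figured bass 4/2).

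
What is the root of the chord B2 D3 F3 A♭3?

B

Reordering B, D, F, Ab into stacked thirds gives B–D–F–Ab; the bottom of that stack, B, is the root.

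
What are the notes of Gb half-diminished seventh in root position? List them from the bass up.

Gb half-diminished seventh is Gb–Bbb–Dbb–Fb. Root position puts the root (Gb) in the bass, with the remaining tones above: Gb, Bbb, Dbb, Fb.

Gb, Bbb, Dbb, Fb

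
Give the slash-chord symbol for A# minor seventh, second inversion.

Second inversion of A# minor seventh has the fifth (E#) in the bass. As a slash chord: A#m7/E#.

A#m7/E#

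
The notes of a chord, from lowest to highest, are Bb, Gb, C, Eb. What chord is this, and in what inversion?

Reducing to letter names: Bb, Gb, C, Eb. These stack in thirds as C–Eb–Gb–Bb — a C half-diminished seventh chord.
The lowest note is Bb, the seventh of the chord, so this is third inversion (figured bass 4/2).

C half-diminished seventh, third inversion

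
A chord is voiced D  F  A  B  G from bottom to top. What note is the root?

The distinct letter names are D, F, A, B, G. Arranged as a stack of thirds they read G–B–D–F–A, so G is the root (a G dominant ninth chord).

G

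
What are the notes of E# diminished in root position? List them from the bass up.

E#, G#, B

E# diminished is E#–G#–B. Root position puts the root (E#) in the bass, with the remaining tones above: E#, G#, B.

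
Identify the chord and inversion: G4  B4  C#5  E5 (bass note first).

The distinct note names are G, B, C#, E. Stacked in thirds they read C#–E–G–B, which is a half-diminished seventh chord on C#.
G is the fifth of C# half-diminished seventh; fifth in the bass means second inversion (figured bass 4/3).

C# half-diminished seventh, second inversion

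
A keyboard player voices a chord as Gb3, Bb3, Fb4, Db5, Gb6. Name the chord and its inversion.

The distinct note names are Gb, Bb, Fb, Db. Stacked in thirds they read Gb–Bb–Db–Fb, which is a dominant seventh chord on Gb.
Gb is the root of Gb dominant seventh; root in the bass means root position (figured bass 7).

Gb dominant seventh, root position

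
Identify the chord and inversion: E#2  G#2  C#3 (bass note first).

C# major, first inversion

The distinct note names are E#, G#, C#. Stacked in thirds they read C#–E#–G#, which is a major triad on C#.
The lowest note is E#, the third of the chord, so this is first inversion (figured bass 6).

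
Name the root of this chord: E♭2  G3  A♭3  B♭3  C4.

Ab

Reordering Eb, G, Ab, Bb, C into stacked thirds gives Ab–C–Eb–G–Bb; the bottom of that stack, Ab, is the root.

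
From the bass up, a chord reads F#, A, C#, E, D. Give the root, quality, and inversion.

D major ninth, first inversion

The pitch classes F#, A, C#, E, D arrange in thirds as D–F#–A–C#–E: a D major ninth chord.
With the third (F#) in the bass, the chord is in first inversion.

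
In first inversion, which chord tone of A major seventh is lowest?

A major seventh is A–C#–E–G#. First inversion places the third in the bass: C#.

C#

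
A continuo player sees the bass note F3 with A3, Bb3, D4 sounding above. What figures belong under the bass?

4/3

The notes F, A, Bb, D stack in thirds as Bb–D–F–A — a Bb major seventh chord. The bass F is the fifth, so this is second inversion: figured 4/3.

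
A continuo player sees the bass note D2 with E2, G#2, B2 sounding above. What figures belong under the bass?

The notes D, E, G#, B stack in thirds as E–G#–B–D — an E dominant seventh chord. The bass D is the seventh, so this is third inversion: figured 4/2.

4/2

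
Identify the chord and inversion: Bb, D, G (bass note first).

The distinct note names are Bb, D, G. Stacked in thirds they read G–Bb–D, which is a minor triad on G.
Bb is the third of G minor; third in the bass means first inversion (figured bass 6).

G minor, first inversion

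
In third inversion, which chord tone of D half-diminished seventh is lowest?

C

The seventh of D half-diminished seventh (D–F–Ab–C) is C; that is the bass in third inversion.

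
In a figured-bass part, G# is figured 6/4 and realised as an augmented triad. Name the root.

The figures 6/4 mean the fifth of the chord is in the bass. If G# is the fifth of an augmented triad, the root is C (chord tones C–E–G#).

C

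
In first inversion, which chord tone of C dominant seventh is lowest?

In first inversion the third is lowest. For C dominant seventh (C–E–G–Bb) that is E.

E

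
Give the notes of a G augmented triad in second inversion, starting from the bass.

Spelling G augmented: G–B–D#. In second inversion the fifth is bass, giving D#, G, B from the bottom.

D#, G, B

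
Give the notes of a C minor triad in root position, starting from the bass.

The chord tones are C–Eb–G. With the root (C) lowest for root position: C, Eb, G.

C, Eb, G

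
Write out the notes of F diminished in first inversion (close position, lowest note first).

The chord tones are F–Ab–Cb. With the third (Ab) lowest for first inversion: Ab, Cb, F.

Ab, Cb, F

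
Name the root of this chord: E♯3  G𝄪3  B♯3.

E#

The distinct letter names are E#, G##, B#. Arranged as a stack of thirds they read E#–G##–B#, so E# is the root (an E# major triad).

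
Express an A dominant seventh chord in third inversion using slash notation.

A7/G

Third inversion of A dominant seventh has the seventh (G) in the bass. As a slash chord: A7/G.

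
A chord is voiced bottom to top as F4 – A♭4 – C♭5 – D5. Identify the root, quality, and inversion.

D diminished seventh, first inversion

Reducing to letter names: F, Ab, Cb, D. These stack in thirds as D–F–Ab–Cb — a D diminished seventh chord.
The lowest note is F, the third of the chord, so this is first inversion (figured bass 6/5).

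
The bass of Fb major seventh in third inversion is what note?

Fb major seventh is Fb–Ab–Cb–Eb. Third inversion places the seventh in the bass: Eb.

Eb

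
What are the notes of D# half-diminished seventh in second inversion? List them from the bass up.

D# half-diminished seventh is D#–F#–A–C#. Second inversion puts the fifth (A) in the bass, with the remaining tones above: A, C#, D#, F#.

A, C#, D#, F#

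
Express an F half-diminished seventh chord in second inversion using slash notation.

Fø7/Cb

Second inversion of F half-diminished seventh has the fifth (Cb) in the bass. As a slash chord: Fø7/Cb.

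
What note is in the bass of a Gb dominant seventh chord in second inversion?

In second inversion the fifth is lowest. For Gb dominant seventh (Gb–Bb–Db–Fb) that is Db.

Db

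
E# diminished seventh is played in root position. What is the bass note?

E#

In root position the root is lowest. For E# diminished seventh (E#–G#–B–D) that is E#.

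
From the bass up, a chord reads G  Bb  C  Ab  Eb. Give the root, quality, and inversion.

Ab major ninth, third inversion

The pitch classes G, Bb, C, Ab, Eb arrange in thirds as Ab–C–Eb–G–Bb: an Ab major ninth chord.
With the seventh (G) in the bass, the chord is in third inversion.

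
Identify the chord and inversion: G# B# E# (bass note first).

E# minor, first inversion

Reducing to letter names: G#, B#, E#. These stack in thirds as E#–G#–B# — an E# minor triad.
G# is the third of E# minor; third in the bass means first inversion (figured bass 6).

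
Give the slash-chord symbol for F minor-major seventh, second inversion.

Fm(maj7)/C

Second inversion of F minor-major seventh has the fifth (C) in the bass. As a slash chord: Fm(maj7)/C.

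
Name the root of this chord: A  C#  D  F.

D

The distinct letter names are A, C#, D, F. Arranged as a stack of thirds they read D–F–A–C#, so D is the root (a D minor-major seventh chord).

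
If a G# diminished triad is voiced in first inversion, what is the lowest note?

G# diminished is G#–B–D. First inversion places the third in the bass: B.

B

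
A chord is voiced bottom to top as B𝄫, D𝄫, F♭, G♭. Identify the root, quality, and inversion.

The pitch classes Bbb, Dbb, Fb, Gb arrange in thirds as Gb–Bbb–Dbb–Fb: a Gb half-diminished seventh chord.
Bbb is the third of Gb half-diminished seventh; third in the bass means first inversion (figured bass 6/5).

Gb half-diminished seventh, first inversion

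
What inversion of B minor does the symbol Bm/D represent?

first inversion

Bm/D means B minor with D in the bass. D is the third of B minor (B–D–F#), so this is first inversion.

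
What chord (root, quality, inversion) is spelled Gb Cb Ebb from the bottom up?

Reducing to letter names: Gb, Cb, Ebb. These stack in thirds as Cb–Ebb–Gb — a Cb minor triad.
The lowest note is Gb, the fifth of the chord, so this is second inversion (figured bass 6/4).

Cb minor, second inversion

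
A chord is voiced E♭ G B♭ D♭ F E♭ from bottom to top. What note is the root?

Eb

Eb, G, Bb, Db, F are the tones of an Eb dominant ninth chord (Eb–G–Bb–Db–F), making Eb the root.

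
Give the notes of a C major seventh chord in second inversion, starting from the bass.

G, B, C, E

C major seventh is C–E–G–B. Second inversion puts the fifth (G) in the bass, with the remaining tones above: G, B, C, E.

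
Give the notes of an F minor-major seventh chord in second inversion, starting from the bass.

The chord tones are F–Ab–C–E. With the fifth (C) lowest for second inversion: C, E, F, Ab.

C, E, F, Ab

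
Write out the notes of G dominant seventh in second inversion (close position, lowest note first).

D, F, G, B

G dominant seventh is G–B–D–F. Second inversion puts the fifth (D) in the bass, with the remaining tones above: D, F, G, B.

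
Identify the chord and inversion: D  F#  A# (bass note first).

The pitch classes D, F#, A# arrange in thirds as D–F#–A#: a D augmented triad.
D is the root of D augmented; root in the bass means root position (figured bass 5/3).

D augmented, root position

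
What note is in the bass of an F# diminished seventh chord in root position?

In root position the root is lowest. For F# diminished seventh (F#–A–C–Eb) that is F#.

F#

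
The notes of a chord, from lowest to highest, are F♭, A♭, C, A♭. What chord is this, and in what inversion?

The pitch classes Fb, Ab, C arrange in thirds as Fb–Ab–C: an Fb augmented triad.
Fb is the root of Fb augmented; root in the bass means root position (figured bass 5/3).

Fb augmented, root position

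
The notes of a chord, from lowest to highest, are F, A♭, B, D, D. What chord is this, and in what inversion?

Reducing to letter names: F, Ab, B, D. These stack in thirds as B–D–F–Ab — a B diminished seventh chord.
With the fifth (F) in the bass, the chord is in second inversion (figured bass 4/3).

B diminished seventh, second inversion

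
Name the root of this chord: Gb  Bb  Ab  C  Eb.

Reordering Gb, Bb, Ab, C, Eb into stacked thirds gives Ab–C–Eb–Gb–Bb; the bottom of that stack, Ab, is the root.

Ab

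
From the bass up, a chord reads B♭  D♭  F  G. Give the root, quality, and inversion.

The distinct note names are Bb, Db, F, G. Stacked in thirds they read G–Bb–Db–F, which is a half-diminished seventh chord on G.
The lowest note is Bb, the third of the chord, so this is first inversion (figured bass 6/5).

G half-diminished seventh, first inversion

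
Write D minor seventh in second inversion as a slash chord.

Second inversion of D minor seventh has the fifth (A) in the bass. As a slash chord: Dm7/A.

Dm7/A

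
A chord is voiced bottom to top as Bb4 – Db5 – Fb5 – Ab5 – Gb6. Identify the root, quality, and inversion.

Gb dominant ninth, first inversion

Reducing to letter names: Bb, Db, Fb, Ab, Gb. These stack in thirds as Gb–Bb–Db–Fb–Ab — a Gb dominant ninth chord.
Bb is the third of Gb dominant ninth; third in the bass means first inversion.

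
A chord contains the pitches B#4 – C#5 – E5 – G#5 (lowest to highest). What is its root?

C#

B#, C#, E, G# are the tones of a C# minor-major seventh chord (C#–E–G#–B#), making C# the root.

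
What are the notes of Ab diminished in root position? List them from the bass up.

Ab diminished is Ab–Cb–Ebb. Root position puts the root (Ab) in the bass, with the remaining tones above: Ab, Cb, Ebb.

Ab, Cb, Ebb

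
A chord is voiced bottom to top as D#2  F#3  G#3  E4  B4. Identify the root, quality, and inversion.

Reducing to letter names: D#, F#, G#, E, B. These stack in thirds as E–G#–B–D#–F# — an E major ninth chord.
D# is the seventh of E major ninth; seventh in the bass means third inversion.

E major ninth, third inversion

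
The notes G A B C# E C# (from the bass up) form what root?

A

The distinct letter names are G, A, B, C#, E. Arranged as a stack of thirds they read A–C#–E–G–B, so A is the root (an A dominant ninth chord).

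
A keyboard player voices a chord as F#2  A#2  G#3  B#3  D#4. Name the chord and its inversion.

Reducing to letter names: F#, A#, G#, B#, D#. These stack in thirds as G#–B#–D#–F#–A# — a G# dominant ninth chord.
With the seventh (F#) in the bass, the chord is in third inversion.

G# dominant ninth, third inversion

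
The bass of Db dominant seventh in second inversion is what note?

Db dominant seventh is Db–F–Ab–Cb. Second inversion places the fifth in the bass: Ab.

Ab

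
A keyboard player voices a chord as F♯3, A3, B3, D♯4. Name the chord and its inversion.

B dominant seventh, second inversion

The distinct note names are F#, A, B, D#. Stacked in thirds they read B–D#–F#–A, which is a dominant seventh chord on B.
The lowest note is F#, the fifth of the chord, so this is second inversion (figured bass 4/3).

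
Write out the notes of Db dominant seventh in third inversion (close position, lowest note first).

Cb, Db, F, Ab

The chord tones are Db–F–Ab–Cb. With the seventh (Cb) lowest for third inversion: Cb, Db, F, Ab.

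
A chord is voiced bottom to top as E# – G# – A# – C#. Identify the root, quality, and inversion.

A# minor seventh, second inversion

The distinct note names are E#, G#, A#, C#. Stacked in thirds they read A#–C#–E#–G#, which is a minor seventh chord on A#.
With the fifth (E#) in the bass, the chord is in second inversion (figured bass 4/3).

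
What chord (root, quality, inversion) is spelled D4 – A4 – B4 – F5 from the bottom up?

Reducing to letter names: D, A, B, F. These stack in thirds as B–D–F–A — a B half-diminished seventh chord.
The lowest note is D, the third of the chord, so this is first inversion (figured bass 6/5).

B half-diminished seventh, first inversion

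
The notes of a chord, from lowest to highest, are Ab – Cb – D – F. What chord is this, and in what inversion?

D diminished seventh, second inversion

The distinct note names are Ab, Cb, D, F. Stacked in thirds they read D–F–Ab–Cb, which is a diminished seventh chord on D.
Ab is the fifth of D diminished seventh; fifth in the bass means second inversion (figured bass 4/3).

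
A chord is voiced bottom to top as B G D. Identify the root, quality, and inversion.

G major, first inversion

The pitch classes B, G, D arrange in thirds as G–B–D: a G major triad.
With the third (B) in the bass, the chord is in first inversion (figured bass 6).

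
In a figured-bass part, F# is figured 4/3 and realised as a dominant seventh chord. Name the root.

B

The figures 4/3 mean the fifth of the chord is in the bass. If F# is the fifth of a dominant seventh chord, the root is B (chord tones B–D#–F#–A).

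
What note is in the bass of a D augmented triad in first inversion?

F#

D augmented is D–F#–A#. First inversion places the third in the bass: F#.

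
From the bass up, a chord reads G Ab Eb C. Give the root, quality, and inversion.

Ab major seventh, third inversion

Reducing to letter names: G, Ab, Eb, C. These stack in thirds as Ab–C–Eb–G — an Ab major seventh chord.
With the seventh (G) in the bass, the chord is in third inversion (figured bass 4/2).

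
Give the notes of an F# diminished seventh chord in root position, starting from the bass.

The chord tones are F#–A–C–Eb. With the root (F#) lowest for root position: F#, A, C, Eb.

F#, A, C, Eb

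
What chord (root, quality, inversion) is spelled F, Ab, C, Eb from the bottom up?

F minor seventh, root position

Reducing to letter names: F, Ab, C, Eb. These stack in thirds as F–Ab–C–Eb — an F minor seventh chord.
The lowest note is F, the root of the chord, so this is root position (figured bass 7).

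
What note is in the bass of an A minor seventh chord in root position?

The root of A minor seventh (A–C–E–G) is A; that is the bass in root position.

A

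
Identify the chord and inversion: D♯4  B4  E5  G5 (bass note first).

The pitch classes D#, B, E, G arrange in thirds as E–G–B–D#: an E minor-major seventh chord.
The lowest note is D#, the seventh of the chord, so this is third inversion (figured bass 4/2).

E minor-major seventh, third inversion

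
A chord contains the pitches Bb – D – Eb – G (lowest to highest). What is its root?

Reordering Bb, D, Eb, G into stacked thirds gives Eb–G–Bb–D; the bottom of that stack, Eb, is the root.

Eb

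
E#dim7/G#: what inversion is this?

E#dim7/G# means E# diminished seventh with G# in the bass. G# is the third of E# diminished seventh (E#–G#–B–D), so this is first inversion.

first inversion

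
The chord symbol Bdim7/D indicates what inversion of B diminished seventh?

Bdim7/D means B diminished seventh with D in the bass. D is the third of B diminished seventh (B–D–F–Ab), so this is first inversion.

first inversion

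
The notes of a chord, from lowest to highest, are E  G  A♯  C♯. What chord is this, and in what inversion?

A# diminished seventh, second inversion

Reducing to letter names: E, G, A#, C#. These stack in thirds as A#–C#–E–G — an A# diminished seventh chord.
The lowest note is E, the fifth of the chord, so this is second inversion (figured bass 4/3).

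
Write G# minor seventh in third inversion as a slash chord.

G#m7/F#

Third inversion of G# minor seventh has the seventh (F#) in the bass. As a slash chord: G#m7/F#.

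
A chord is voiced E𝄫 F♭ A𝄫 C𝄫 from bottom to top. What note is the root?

Reordering Ebb, Fb, Abb, Cbb into stacked thirds gives Fb–Abb–Cbb–Ebb; the bottom of that stack, Fb, is the root.

Fb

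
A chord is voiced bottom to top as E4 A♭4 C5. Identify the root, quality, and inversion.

The pitch classes E, Ab, C arrange in thirds as Ab–C–E: an Ab augmented triad.
E is the fifth of Ab augmented; fifth in the bass means second inversion (figured bass 6/4).

Ab augmented, second inversion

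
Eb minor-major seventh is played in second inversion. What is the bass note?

In second inversion the fifth is lowest. For Eb minor-major seventh (Eb–Gb–Bb–D) that is Bb.

Bb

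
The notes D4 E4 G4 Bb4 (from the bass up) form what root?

The distinct letter names are D, E, G, Bb. Arranged as a stack of thirds they read E–G–Bb–D, so E is the root (an E half-diminished seventh chord).

E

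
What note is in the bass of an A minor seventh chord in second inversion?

The fifth of A minor seventh (A–C–E–G) is E; that is the bass in second inversion.

E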